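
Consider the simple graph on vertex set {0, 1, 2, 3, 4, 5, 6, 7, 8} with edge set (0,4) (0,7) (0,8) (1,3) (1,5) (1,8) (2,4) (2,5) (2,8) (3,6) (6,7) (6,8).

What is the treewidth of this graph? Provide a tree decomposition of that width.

Each bag holds 4 vertices, so the decomposition has width 3, which upper-bounds the treewidth. For the lower bound: the 4 vertex sets {1,3,5}, {2}, {8}, {0,4,6,7} are disjoint, each induces a connected subgraph, and every pair is joined by at least one edge of G. Contracting each set to a single vertex therefore yields K_{4} as a minor, and since treewidth is minor-monotone, tw(G) ≥ tw(K_{4}) = 3. Therefore the treewidth is 3.

Treewidth 3.
One optimal decomposition is:
Bags: B1 = {1, 2, 3, 5}  B2 = {1, 2, 3, 8}  B3 = {2, 3, 6, 8}  B4 = {2, 4, 6, 8}  B5 = {0, 4, 6, 8}  B6 = {0, 4, 6, 7}
Tree: B1–B2, B2–B3, B3–B4, B4–B5, B5–B6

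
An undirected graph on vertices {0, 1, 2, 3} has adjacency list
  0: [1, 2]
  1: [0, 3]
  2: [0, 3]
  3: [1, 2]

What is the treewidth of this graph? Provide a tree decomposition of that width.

Treewidth 2.
One such decomposition:
Bags: B1 = {0, 1, 3}  B2 = {0, 2, 3}
Tree: B1–B2

Each bag holds 3 vertices, so the decomposition has width 2, which upper-bounds the treewidth. Since 0–1–3–2–0 is a cycle in G, G is not acyclic. Forests are exactly the graphs of treewidth ≤ 1, so tw(G) ≥ 2. Hence tw(G) = 2 exactly.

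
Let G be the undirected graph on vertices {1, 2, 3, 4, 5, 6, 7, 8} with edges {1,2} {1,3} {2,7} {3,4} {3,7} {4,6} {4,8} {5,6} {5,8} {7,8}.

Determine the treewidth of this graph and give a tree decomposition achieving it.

The largest bag has 3 vertices, giving width 2; this decomposition certifies tw(G) ≤ 2. For the lower bound, G contains the cycle 2–1–3–7–2, so G is not a forest; only forests have treewidth ≤ 1, hence tw(G) ≥ 2. Hence tw(G) = 2 exactly.

Treewidth 2.
One such decomposition:
Bags: B1 = {1, 2, 7}  B2 = {1, 3, 7}  B3 = {3, 7, 8}  B4 = {3, 4, 8}  B5 = {4, 5, 8}  B6 = {4, 5, 6}
Tree: B1–B2, B2–B3, B3–B4, B4–B5, B5–B6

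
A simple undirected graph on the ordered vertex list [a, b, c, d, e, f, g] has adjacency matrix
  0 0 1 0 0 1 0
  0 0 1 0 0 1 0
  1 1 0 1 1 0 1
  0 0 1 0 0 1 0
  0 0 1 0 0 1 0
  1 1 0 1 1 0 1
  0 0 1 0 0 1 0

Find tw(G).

A width-2 tree decomposition is:
Bags: B1 = {c, e, f}  B2 = {c, d, f}  B3 = {b, c, f}  B4 = {c, f, g}  B5 = {a, c, f}
Tree: B1–B2, B2–B3, B3–B4, B4–B5
Every bag has size at most 3, so the width is 3 − 1 = 2 and tw(G) ≤ 2. The edges f–e–c–d–f form a cycle, so G is not a tree and its treewidth is at least 2. Combining the bounds, tw(G) = 2.

2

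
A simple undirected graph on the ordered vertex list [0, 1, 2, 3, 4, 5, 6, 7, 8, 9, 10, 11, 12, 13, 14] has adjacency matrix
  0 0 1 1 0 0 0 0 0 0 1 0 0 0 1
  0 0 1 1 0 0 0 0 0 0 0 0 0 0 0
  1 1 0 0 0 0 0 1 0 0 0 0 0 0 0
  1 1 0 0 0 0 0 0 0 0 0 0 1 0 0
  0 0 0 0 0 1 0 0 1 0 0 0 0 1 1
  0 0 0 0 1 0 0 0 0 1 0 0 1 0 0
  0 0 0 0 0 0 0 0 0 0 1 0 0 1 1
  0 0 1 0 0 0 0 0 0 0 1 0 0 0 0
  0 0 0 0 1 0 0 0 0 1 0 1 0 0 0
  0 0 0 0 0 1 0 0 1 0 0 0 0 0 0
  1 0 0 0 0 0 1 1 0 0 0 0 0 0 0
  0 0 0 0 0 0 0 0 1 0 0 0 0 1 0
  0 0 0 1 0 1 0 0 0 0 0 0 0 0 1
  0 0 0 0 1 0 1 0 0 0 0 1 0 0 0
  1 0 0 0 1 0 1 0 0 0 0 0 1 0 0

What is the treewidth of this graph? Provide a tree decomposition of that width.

Each bag holds 4 vertices, so the decomposition has width 3, which upper-bounds the treewidth. For the lower bound: the 4 vertex sets {1,2,7}, {10}, {0}, {3,6,12,14} are disjoint, each induces a connected subgraph, and every pair is joined by at least one edge of G. Contracting each set to a single vertex therefore yields K_{4} as a minor, and since treewidth is minor-monotone, tw(G) ≥ tw(K_{4}) = 3. Combining the bounds, tw(G) = 3.

Treewidth 3.
Bags: B1 = {1, 2, 7, 10}  B2 = {0, 1, 2, 10}  B3 = {0, 1, 3, 10}  B4 = {0, 3, 6, 10}  B5 = {0, 3, 6, 14}  B6 = {3, 6, 12, 14}  B7 = {6, 12, 13, 14}  B8 = {4, 12, 13, 14}  B9 = {4, 5, 12, 13}  B10 = {4, 5, 11, 13}  B11 = {4, 5, 8, 11}  B12 = {5, 8, 9, 11}
Tree: B1–B2, B2–B3, B3–B4, B4–B5, B5–B6, B6–B7, B7–B8, B8–B9, B9–B10, B10–B11, B11–B12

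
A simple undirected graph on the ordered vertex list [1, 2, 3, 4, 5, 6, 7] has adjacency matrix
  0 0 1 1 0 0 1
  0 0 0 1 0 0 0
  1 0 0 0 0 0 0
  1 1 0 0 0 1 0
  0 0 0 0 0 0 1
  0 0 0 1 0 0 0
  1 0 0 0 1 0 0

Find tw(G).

1

A width-1 tree decomposition is:
Bags: B1 = {1, 4}  B2 = {4, 6}  B3 = {2, 4}  B4 = {1, 7}  B5 = {5, 7}  B6 = {1, 3}
Tree: B1–B2, B2–B3, B1–B4, B4–B5, B4–B6
Each bag holds 2 vertices, so the decomposition has width 1, which upper-bounds the treewidth. G has an edge, so its treewidth is at least 1. Therefore the treewidth is 1.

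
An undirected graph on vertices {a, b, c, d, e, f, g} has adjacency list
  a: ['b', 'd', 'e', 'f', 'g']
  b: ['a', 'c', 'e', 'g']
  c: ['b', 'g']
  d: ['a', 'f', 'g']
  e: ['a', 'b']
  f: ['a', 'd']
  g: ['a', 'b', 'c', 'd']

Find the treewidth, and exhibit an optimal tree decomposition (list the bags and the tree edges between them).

Every bag has size at most 3, so the width is 3 − 1 = 2 and tw(G) ≤ 2. For the lower bound, the 3 vertices {b, c, g} are pairwise adjacent, and any tree decomposition puts a clique entirely inside one bag — forcing width ≥ 2. Therefore the treewidth is 2.

Treewidth 2.
One optimal decomposition is:
Bags: B1 = {a, d, g}  B2 = {a, b, g}  B3 = {a, b, e}  B4 = {b, c, g}  B5 = {a, d, f}
Tree: B1–B2, B2–B3, B2–B4, B1–B5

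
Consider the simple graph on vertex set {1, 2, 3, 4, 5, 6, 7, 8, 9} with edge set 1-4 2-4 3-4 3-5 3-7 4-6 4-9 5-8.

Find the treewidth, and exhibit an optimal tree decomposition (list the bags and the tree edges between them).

The largest bag has 2 vertices, giving width 1; this decomposition certifies tw(G) ≤ 1. G has an edge, so its treewidth is at least 1. The upper and lower bounds meet at 1, so that is the treewidth.

Treewidth 1.
Bags: B1 = {3, 5}  B2 = {3, 4}  B3 = {4, 6}  B4 = {4, 9}  B5 = {3, 7}  B6 = {5, 8}  B7 = {2, 4}  B8 = {1, 4}
Tree: B1–B2, B2–B3, B2–B4, B2–B5, B1–B6, B3–B7, B7–B8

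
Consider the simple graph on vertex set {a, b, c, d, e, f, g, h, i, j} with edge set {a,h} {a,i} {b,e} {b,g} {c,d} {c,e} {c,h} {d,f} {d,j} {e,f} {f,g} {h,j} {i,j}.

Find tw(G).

2

A width-2 tree decomposition is:
Bags: B1 = {a, i, j}  B2 = {a, h, j}  B3 = {d, h, j}  B4 = {c, d, h}  B5 = {c, d, f}  B6 = {c, e, f}  B7 = {e, f, g}  B8 = {b, e, g}
Tree: B1–B2, B2–B3, B3–B4, B4–B5, B5–B6, B6–B7, B7–B8
Every bag has size at most 3, so the width is 3 − 1 = 2 and tw(G) ≤ 2. The edges i–a–h–j–i form a cycle, so G is not a tree and its treewidth is at least 2. Therefore the treewidth is 2.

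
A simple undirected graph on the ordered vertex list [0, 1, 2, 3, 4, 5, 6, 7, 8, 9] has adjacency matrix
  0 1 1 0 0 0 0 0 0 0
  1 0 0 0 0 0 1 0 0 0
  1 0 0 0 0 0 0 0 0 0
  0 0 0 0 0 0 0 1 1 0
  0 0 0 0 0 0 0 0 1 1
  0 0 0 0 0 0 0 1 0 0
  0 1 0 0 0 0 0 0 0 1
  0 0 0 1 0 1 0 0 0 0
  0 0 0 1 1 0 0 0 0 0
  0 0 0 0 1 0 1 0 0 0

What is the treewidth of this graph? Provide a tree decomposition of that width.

Treewidth 1.
One optimal decomposition is:
Bags: B1 = {5, 7}  B2 = {3, 7}  B3 = {3, 8}  B4 = {4, 8}  B5 = {4, 9}  B6 = {6, 9}  B7 = {1, 6}  B8 = {0, 1}  B9 = {0, 2}
Tree: B1–B2, B2–B3, B3–B4, B4–B5, B5–B6, B6–B7, B7–B8, B8–B9

Every bag has size at most 2, so the width is 2 − 1 = 1 and tw(G) ≤ 1. G has an edge, so its treewidth is at least 1. Therefore the treewidth is 1.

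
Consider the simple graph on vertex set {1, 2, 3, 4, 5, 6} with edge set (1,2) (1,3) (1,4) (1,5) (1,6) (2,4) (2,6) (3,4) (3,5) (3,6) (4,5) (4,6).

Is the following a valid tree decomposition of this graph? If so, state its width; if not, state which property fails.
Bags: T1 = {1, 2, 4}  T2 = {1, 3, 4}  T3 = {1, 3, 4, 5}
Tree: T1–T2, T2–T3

No — vertex 6 appears in no bag.

A tree decomposition must satisfy three properties: every vertex lies in some bag; for every edge, both endpoints lie together in some bag; and for every vertex, the bags containing it form a connected subtree. Here vertex 6 appears in no bag, so the decomposition is invalid.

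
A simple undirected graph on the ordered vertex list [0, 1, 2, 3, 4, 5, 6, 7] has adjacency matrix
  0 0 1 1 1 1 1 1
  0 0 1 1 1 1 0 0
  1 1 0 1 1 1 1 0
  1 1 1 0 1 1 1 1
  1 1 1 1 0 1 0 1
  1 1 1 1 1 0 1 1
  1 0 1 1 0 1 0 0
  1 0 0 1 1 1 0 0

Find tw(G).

4

A width-4 tree decomposition is:
Bags: B1 = {0, 2, 3, 5, 6}  B2 = {0, 2, 3, 4, 5}  B3 = {1, 2, 3, 4, 5}  B4 = {0, 3, 4, 5, 7}
Tree: B1–B2, B2–B3, B2–B4
Each bag holds 5 vertices, so the decomposition has width 4, which upper-bounds the treewidth. On the other hand G contains the 5-clique {0, 2, 3, 4, 5}. A clique must lie in a single bag of any decomposition, so no decomposition can have width below 4. The upper and lower bounds meet at 4, so that is the treewidth.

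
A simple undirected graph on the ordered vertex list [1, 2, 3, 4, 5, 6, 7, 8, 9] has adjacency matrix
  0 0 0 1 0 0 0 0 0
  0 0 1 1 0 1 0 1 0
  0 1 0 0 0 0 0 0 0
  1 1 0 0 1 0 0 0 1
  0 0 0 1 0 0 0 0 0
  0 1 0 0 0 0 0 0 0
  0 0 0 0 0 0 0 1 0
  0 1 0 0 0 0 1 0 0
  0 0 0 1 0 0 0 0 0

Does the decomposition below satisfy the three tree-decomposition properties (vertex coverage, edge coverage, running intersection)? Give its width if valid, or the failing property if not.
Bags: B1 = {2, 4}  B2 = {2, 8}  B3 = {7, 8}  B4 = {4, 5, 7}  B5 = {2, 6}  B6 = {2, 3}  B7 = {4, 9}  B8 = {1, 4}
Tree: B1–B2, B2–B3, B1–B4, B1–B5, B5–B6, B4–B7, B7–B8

A tree decomposition must satisfy three properties: every vertex lies in some bag; for every edge, both endpoints lie together in some bag; and for every vertex, the bags containing it form a connected subtree. Here bags containing vertex 7 are not connected in the tree, so the decomposition is invalid.

No — bags containing vertex 7 are not connected in the tree.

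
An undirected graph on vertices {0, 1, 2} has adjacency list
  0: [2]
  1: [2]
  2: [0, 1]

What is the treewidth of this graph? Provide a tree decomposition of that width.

Treewidth 1.
Bags: B1 = {0, 2}  B2 = {1, 2}
Tree: B1–B2

Every bag has size at most 2, so the width is 2 − 1 = 1 and tw(G) ≤ 1. Since G has at least one edge (e.g. 0–2), it is not an edgeless graph, so tw(G) ≥ 1. The upper and lower bounds meet at 1, so that is the treewidth.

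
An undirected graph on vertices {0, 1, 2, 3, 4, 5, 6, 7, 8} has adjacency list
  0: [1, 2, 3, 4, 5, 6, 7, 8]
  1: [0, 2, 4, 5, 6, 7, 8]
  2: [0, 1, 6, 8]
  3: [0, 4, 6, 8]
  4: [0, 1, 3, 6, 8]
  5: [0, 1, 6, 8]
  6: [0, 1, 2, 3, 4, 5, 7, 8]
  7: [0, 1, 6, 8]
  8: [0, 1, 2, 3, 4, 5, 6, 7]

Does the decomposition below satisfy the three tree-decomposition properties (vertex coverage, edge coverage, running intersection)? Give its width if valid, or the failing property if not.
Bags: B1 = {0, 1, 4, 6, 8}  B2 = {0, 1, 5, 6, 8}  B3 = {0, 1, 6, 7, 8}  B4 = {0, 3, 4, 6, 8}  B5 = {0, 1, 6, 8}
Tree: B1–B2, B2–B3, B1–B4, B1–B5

No — vertex 2 appears in no bag.

A tree decomposition must satisfy three properties: every vertex lies in some bag; for every edge, both endpoints lie together in some bag; and for every vertex, the bags containing it form a connected subtree. Here vertex 2 appears in no bag, so the decomposition is invalid.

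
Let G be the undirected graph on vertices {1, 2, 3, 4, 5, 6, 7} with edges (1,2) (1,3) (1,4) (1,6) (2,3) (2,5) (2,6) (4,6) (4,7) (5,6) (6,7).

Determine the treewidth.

A width-2 tree decomposition is:
Bags: B1 = {1, 2, 3}  B2 = {1, 2, 6}  B3 = {1, 4, 6}  B4 = {2, 5, 6}  B5 = {4, 6, 7}
Tree: B1–B2, B2–B3, B2–B4, B3–B5
The largest bag has 3 vertices, giving width 2; this decomposition certifies tw(G) ≤ 2. On the other hand G contains the 3-clique {1, 2, 3}. A clique must lie in a single bag of any decomposition, so no decomposition can have width below 2. Combining the bounds, tw(G) = 2.

2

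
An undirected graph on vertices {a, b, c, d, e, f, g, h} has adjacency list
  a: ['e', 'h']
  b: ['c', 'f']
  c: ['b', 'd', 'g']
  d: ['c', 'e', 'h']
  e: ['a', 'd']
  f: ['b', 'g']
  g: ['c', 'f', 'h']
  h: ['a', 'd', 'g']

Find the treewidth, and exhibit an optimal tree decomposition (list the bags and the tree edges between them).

Each bag holds 3 vertices, so the decomposition has width 2, which upper-bounds the treewidth. The edges b–f–g–c–b form a cycle, so G is not a tree and its treewidth is at least 2. Therefore the treewidth is 2.

Treewidth 2.
One such decomposition:
Bags: B1 = {b, c, f}  B2 = {c, f, g}  B3 = {c, d, g}  B4 = {d, g, h}  B5 = {d, e, h}  B6 = {a, e, h}
Tree: B1–B2, B2–B3, B3–B4, B4–B5, B5–B6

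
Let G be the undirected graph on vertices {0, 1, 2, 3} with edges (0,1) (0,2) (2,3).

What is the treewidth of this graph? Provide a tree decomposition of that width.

Every bag has size at most 2, so the width is 2 − 1 = 1 and tw(G) ≤ 1. Since G has at least one edge (e.g. 0–2), it is not an edgeless graph, so tw(G) ≥ 1. Therefore the treewidth is 1.

Treewidth 1.
Bags: B1 = {0, 2}  B2 = {2, 3}  B3 = {0, 1}
Tree: B1–B2, B1–B3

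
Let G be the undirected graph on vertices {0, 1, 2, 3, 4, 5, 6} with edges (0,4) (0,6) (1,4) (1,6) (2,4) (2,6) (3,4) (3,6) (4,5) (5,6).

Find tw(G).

A width-2 tree decomposition is:
Bags: B1 = {4, 5, 6}  B2 = {0, 4, 6}  B3 = {1, 4, 6}  B4 = {3, 4, 6}  B5 = {2, 4, 6}
Tree: B1–B2, B2–B3, B3–B4, B4–B5
The largest bag has 3 vertices, giving width 2; this decomposition certifies tw(G) ≤ 2. For the lower bound, G contains the cycle 4–5–6–0–4, so G is not a forest; only forests have treewidth ≤ 1, hence tw(G) ≥ 2. The upper and lower bounds meet at 2, so that is the treewidth.

2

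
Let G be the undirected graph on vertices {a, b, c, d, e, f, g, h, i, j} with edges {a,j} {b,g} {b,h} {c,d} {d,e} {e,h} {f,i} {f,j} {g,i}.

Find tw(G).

A width-1 tree decomposition is:
Bags: B1 = {c, d}  B2 = {d, e}  B3 = {e, h}  B4 = {b, h}  B5 = {b, g}  B6 = {g, i}  B7 = {f, i}  B8 = {f, j}  B9 = {a, j}
Tree: B1–B2, B2–B3, B3–B4, B4–B5, B5–B6, B6–B7, B7–B8, B8–B9
Each bag holds 2 vertices, so the decomposition has width 1, which upper-bounds the treewidth. Any graph with an edge has treewidth ≥ 1, and G has the edge c–d. Combining the bounds, tw(G) = 1.

1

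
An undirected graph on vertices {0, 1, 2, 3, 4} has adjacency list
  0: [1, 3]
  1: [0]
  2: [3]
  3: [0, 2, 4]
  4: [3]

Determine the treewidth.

1

A width-1 tree decomposition is:
Bags: B1 = {0, 3}  B2 = {2, 3}  B3 = {0, 1}  B4 = {3, 4}
Tree: B1–B2, B1–B3, B2–B4
The largest bag has 2 vertices, giving width 1; this decomposition certifies tw(G) ≤ 1. Since G has at least one edge (e.g. 0–3), it is not an edgeless graph, so tw(G) ≥ 1. The upper and lower bounds meet at 1, so that is the treewidth.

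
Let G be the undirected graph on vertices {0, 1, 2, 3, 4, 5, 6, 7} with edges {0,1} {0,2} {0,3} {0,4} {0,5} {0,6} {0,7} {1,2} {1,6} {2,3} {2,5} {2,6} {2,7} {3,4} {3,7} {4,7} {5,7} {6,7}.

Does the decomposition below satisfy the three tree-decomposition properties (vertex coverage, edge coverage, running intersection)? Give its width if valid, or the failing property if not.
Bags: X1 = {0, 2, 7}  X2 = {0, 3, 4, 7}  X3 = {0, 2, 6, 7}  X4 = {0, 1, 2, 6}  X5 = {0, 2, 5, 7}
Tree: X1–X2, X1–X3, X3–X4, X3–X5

No — edge (3,2) lies in no bag.

A tree decomposition must satisfy three properties: every vertex lies in some bag; for every edge, both endpoints lie together in some bag; and for every vertex, the bags containing it form a connected subtree. Here edge (3,2) lies in no bag, so the decomposition is invalid.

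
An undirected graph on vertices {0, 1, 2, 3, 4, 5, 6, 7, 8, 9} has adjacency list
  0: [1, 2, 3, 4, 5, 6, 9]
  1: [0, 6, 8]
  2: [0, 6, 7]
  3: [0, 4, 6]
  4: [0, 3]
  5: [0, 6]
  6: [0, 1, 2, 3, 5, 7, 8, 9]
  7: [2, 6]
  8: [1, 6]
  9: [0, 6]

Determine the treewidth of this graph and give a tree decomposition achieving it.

The largest bag has 3 vertices, giving width 2; this decomposition certifies tw(G) ≤ 2. Conversely, {0, 3, 4} is a clique of size 3, and the vertices of any clique must share a bag in every tree decomposition; so some bag has ≥ 3 vertices and tw(G) ≥ 2. Therefore the treewidth is 2.

Treewidth 2.
One such decomposition:
Bags: B1 = {0, 5, 6}  B2 = {0, 1, 6}  B3 = {1, 6, 8}  B4 = {0, 6, 9}  B5 = {0, 2, 6}  B6 = {2, 6, 7}  B7 = {0, 3, 6}  B8 = {0, 3, 4}
Tree: B1–B2, B2–B3, B1–B4, B1–B5, B5–B6, B2–B7, B7–B8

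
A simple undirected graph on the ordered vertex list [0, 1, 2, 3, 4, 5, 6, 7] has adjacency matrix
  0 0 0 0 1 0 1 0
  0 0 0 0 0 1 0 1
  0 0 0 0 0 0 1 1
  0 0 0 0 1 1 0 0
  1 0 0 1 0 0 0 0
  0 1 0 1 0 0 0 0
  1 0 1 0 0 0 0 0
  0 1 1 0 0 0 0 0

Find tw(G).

2

A width-2 tree decomposition is:
Bags: B1 = {0, 2, 6}  B2 = {0, 2, 7}  B3 = {0, 1, 7}  B4 = {0, 1, 5}  B5 = {0, 3, 5}  B6 = {0, 3, 4}
Tree: B1–B2, B2–B3, B3–B4, B4–B5, B5–B6
The largest bag has 3 vertices, giving width 2; this decomposition certifies tw(G) ≤ 2. The edges 0–6–2–7–1–5–3–4–0 form a cycle, so G is not a tree and its treewidth is at least 2. Combining the bounds, tw(G) = 2.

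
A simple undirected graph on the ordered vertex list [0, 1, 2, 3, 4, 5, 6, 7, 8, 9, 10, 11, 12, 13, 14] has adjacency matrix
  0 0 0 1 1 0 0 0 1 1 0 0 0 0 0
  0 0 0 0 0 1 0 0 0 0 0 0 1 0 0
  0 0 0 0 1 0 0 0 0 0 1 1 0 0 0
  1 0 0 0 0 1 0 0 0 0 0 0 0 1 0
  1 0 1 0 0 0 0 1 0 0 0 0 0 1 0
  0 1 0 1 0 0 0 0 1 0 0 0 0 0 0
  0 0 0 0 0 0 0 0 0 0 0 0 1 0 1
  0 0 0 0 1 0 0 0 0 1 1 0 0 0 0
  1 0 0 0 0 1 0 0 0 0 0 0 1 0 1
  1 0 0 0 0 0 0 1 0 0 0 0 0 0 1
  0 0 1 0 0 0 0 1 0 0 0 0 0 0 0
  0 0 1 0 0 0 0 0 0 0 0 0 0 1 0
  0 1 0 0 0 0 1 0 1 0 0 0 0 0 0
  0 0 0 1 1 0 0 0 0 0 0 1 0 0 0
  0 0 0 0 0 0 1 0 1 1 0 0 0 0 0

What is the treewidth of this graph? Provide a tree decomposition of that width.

Every bag has size at most 4, so the width is 4 − 1 = 3 and tw(G) ≤ 3. For the lower bound: the 4 vertex sets {1,6,12}, {5}, {8}, {0,3,9,14} are disjoint, each induces a connected subgraph, and every pair is joined by at least one edge of G. Contracting each set to a single vertex therefore yields K_{4} as a minor, and since treewidth is minor-monotone, tw(G) ≥ tw(K_{4}) = 3. Therefore the treewidth is 3.

Treewidth 3.
One optimal decomposition is:
Bags: B1 = {1, 5, 6, 12}  B2 = {5, 6, 8, 12}  B3 = {5, 6, 8, 14}  B4 = {3, 5, 8, 14}  B5 = {0, 3, 8, 14}  B6 = {0, 3, 9, 14}  B7 = {0, 3, 9, 13}  B8 = {0, 4, 9, 13}  B9 = {4, 7, 9, 13}  B10 = {4, 7, 11, 13}  B11 = {2, 4, 7, 11}  B12 = {2, 7, 10, 11}
Tree: B1–B2, B2–B3, B3–B4, B4–B5, B5–B6, B6–B7, B7–B8, B8–B9, B9–B10, B10–B11, B11–B12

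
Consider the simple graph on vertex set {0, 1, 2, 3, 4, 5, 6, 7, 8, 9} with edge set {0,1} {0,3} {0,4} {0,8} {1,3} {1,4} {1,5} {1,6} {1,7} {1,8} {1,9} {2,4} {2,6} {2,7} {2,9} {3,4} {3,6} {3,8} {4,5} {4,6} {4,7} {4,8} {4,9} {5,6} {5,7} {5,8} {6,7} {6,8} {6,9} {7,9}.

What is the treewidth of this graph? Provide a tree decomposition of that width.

The largest bag has 5 vertices, giving width 4; this decomposition certifies tw(G) ≤ 4. For the lower bound, the 5 vertices {0, 1, 3, 4, 8} are pairwise adjacent, and any tree decomposition puts a clique entirely inside one bag — forcing width ≥ 4. The upper and lower bounds meet at 4, so that is the treewidth.

Treewidth 4.
Bags: B1 = {1, 4, 5, 6, 7}  B2 = {1, 4, 5, 6, 8}  B3 = {1, 3, 4, 6, 8}  B4 = {1, 4, 6, 7, 9}  B5 = {0, 1, 3, 4, 8}  B6 = {2, 4, 6, 7, 9}
Tree: B1–B2, B2–B3, B1–B4, B3–B5, B4–B6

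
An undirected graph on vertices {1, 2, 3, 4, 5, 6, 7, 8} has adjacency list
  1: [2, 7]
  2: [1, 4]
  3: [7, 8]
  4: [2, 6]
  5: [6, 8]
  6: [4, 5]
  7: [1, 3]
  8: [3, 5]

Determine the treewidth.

A width-2 tree decomposition is:
Bags: B1 = {3, 7, 8}  B2 = {1, 7, 8}  B3 = {1, 2, 8}  B4 = {2, 4, 8}  B5 = {4, 6, 8}  B6 = {5, 6, 8}
Tree: B1–B2, B2–B3, B3–B4, B4–B5, B5–B6
Each bag holds 3 vertices, so the decomposition has width 2, which upper-bounds the treewidth. Since 8–3–7–1–2–4–6–5–8 is a cycle in G, G is not acyclic. Forests are exactly the graphs of treewidth ≤ 1, so tw(G) ≥ 2. Hence tw(G) = 2 exactly.

2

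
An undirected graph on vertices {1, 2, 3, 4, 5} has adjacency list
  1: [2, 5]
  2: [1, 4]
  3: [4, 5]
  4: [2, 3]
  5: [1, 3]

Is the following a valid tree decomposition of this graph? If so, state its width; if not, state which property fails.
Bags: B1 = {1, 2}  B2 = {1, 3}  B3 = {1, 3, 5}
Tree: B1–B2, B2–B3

No — vertex 4 appears in no bag.

A tree decomposition must satisfy three properties: every vertex lies in some bag; for every edge, both endpoints lie together in some bag; and for every vertex, the bags containing it form a connected subtree. Here vertex 4 appears in no bag, so the decomposition is invalid.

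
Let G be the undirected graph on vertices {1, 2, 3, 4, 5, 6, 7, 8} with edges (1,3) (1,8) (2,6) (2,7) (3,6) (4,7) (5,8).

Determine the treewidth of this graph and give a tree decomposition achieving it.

Treewidth 1.
One optimal decomposition is:
Bags: B1 = {4, 7}  B2 = {2, 7}  B3 = {2, 6}  B4 = {3, 6}  B5 = {1, 3}  B6 = {1, 8}  B7 = {5, 8}
Tree: B1–B2, B2–B3, B3–B4, B4–B5, B5–B6, B6–B7

Every bag has size at most 2, so the width is 2 − 1 = 1 and tw(G) ≤ 1. Since G has at least one edge (e.g. 4–7), it is not an edgeless graph, so tw(G) ≥ 1. Combining the bounds, tw(G) = 1.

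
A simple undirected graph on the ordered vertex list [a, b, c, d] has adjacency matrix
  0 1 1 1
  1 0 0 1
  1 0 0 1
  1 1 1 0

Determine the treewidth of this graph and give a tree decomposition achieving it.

Treewidth 2.
One optimal decomposition is:
Bags: B1 = {a, b, d}  B2 = {a, c, d}
Tree: B1–B2

The largest bag has 3 vertices, giving width 2; this decomposition certifies tw(G) ≤ 2. For the lower bound, the 3 vertices {a, c, d} are pairwise adjacent, and any tree decomposition puts a clique entirely inside one bag — forcing width ≥ 2. The upper and lower bounds meet at 2, so that is the treewidth.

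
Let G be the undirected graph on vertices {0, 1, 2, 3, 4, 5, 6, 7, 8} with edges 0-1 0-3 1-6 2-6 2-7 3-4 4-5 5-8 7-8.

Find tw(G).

A width-2 tree decomposition is:
Bags: B1 = {5, 7, 8}  B2 = {4, 5, 7}  B3 = {3, 4, 7}  B4 = {0, 3, 7}  B5 = {0, 1, 7}  B6 = {1, 6, 7}  B7 = {2, 6, 7}
Tree: B1–B2, B2–B3, B3–B4, B4–B5, B5–B6, B6–B7
Every bag has size at most 3, so the width is 3 − 1 = 2 and tw(G) ≤ 2. Since 7–8–5–4–3–0–1–6–2–7 is a cycle in G, G is not acyclic. Forests are exactly the graphs of treewidth ≤ 1, so tw(G) ≥ 2. Therefore the treewidth is 2.

2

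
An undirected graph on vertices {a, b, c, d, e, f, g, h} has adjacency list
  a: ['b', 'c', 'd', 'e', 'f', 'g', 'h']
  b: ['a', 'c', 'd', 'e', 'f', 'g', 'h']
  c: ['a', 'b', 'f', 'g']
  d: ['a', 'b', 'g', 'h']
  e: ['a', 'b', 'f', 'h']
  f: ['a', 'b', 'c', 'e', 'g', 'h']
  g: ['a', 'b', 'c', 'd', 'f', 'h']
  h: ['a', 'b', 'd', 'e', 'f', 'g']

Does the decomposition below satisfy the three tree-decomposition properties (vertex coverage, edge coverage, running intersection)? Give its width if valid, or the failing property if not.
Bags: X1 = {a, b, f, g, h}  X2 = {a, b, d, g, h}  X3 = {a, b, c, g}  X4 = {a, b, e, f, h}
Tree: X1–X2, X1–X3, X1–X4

No — edge (f,c) lies in no bag.

A tree decomposition must satisfy three properties: every vertex lies in some bag; for every edge, both endpoints lie together in some bag; and for every vertex, the bags containing it form a connected subtree. Here edge (f,c) lies in no bag, so the decomposition is invalid.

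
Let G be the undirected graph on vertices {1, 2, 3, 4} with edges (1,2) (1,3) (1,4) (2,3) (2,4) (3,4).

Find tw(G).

A width-3 tree decomposition is:
Bags: B1 = {1, 2, 3, 4}
Tree: (single bag)
A single bag containing all 4 vertices is trivially a valid decomposition of width 3. On the other hand G contains the 4-clique {1, 2, 3, 4}. A clique must lie in a single bag of any decomposition, so no decomposition can have width below 3. The upper and lower bounds meet at 3, so that is the treewidth.

3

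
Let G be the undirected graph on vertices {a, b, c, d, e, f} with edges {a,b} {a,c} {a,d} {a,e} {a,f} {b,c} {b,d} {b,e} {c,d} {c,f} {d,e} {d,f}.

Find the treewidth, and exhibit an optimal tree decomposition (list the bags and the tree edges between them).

Every bag has size at most 4, so the width is 4 − 1 = 3 and tw(G) ≤ 3. Conversely, {a, b, d, e} is a clique of size 4, and the vertices of any clique must share a bag in every tree decomposition; so some bag has ≥ 4 vertices and tw(G) ≥ 3. The upper and lower bounds meet at 3, so that is the treewidth.

Treewidth 3.
Bags: B1 = {a, b, d, e}  B2 = {a, b, c, d}  B3 = {a, c, d, f}
Tree: B1–B2, B2–B3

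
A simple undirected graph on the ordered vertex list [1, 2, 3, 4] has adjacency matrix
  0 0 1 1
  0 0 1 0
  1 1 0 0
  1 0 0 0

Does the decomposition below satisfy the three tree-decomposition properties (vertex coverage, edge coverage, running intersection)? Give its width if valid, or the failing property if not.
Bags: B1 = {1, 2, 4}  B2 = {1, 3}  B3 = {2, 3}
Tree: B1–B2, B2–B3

No — bags containing vertex 2 are not connected in the tree.

A tree decomposition must satisfy three properties: every vertex lies in some bag; for every edge, both endpoints lie together in some bag; and for every vertex, the bags containing it form a connected subtree. Here bags containing vertex 2 are not connected in the tree, so the decomposition is invalid.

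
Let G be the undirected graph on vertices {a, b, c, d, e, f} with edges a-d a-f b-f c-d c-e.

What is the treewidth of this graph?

1

A width-1 tree decomposition is:
Bags: B1 = {b, f}  B2 = {a, f}  B3 = {a, d}  B4 = {c, d}  B5 = {c, e}
Tree: B1–B2, B2–B3, B3–B4, B4–B5
Each bag holds 2 vertices, so the decomposition has width 1, which upper-bounds the treewidth. G has an edge, so its treewidth is at least 1. Combining the bounds, tw(G) = 1.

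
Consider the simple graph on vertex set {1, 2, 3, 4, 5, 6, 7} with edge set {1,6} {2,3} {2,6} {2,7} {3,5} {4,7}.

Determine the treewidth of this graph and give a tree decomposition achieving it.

Treewidth 1.
Bags: B1 = {2, 6}  B2 = {2, 7}  B3 = {2, 3}  B4 = {1, 6}  B5 = {4, 7}  B6 = {3, 5}
Tree: B1–B2, B2–B3, B1–B4, B2–B5, B3–B6

The largest bag has 2 vertices, giving width 1; this decomposition certifies tw(G) ≤ 1. G has an edge, so its treewidth is at least 1. Hence tw(G) = 1 exactly.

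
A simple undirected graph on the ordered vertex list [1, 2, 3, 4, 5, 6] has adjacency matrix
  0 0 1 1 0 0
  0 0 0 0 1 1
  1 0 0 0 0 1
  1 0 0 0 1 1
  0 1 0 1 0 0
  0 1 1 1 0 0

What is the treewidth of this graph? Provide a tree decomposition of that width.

Each bag holds 3 vertices, so the decomposition has width 2, which upper-bounds the treewidth. Since 2–5–4–6–2 is a cycle in G, G is not acyclic. Forests are exactly the graphs of treewidth ≤ 1, so tw(G) ≥ 2. Therefore the treewidth is 2.

Treewidth 2.
One such decomposition:
Bags: B1 = {2, 5, 6}  B2 = {4, 5, 6}  B3 = {3, 4, 6}  B4 = {1, 3, 4}
Tree: B1–B2, B2–B3, B3–B4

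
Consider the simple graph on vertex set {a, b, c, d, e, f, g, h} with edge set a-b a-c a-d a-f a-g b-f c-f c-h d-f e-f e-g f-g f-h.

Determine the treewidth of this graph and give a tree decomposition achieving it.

Treewidth 2.
One optimal decomposition is:
Bags: B1 = {a, d, f}  B2 = {a, c, f}  B3 = {a, f, g}  B4 = {e, f, g}  B5 = {c, f, h}  B6 = {a, b, f}
Tree: B1–B2, B1–B3, B3–B4, B2–B5, B2–B6

Every bag has size at most 3, so the width is 3 − 1 = 2 and tw(G) ≤ 2. For the lower bound, the 3 vertices {e, f, g} are pairwise adjacent, and any tree decomposition puts a clique entirely inside one bag — forcing width ≥ 2. The upper and lower bounds meet at 2, so that is the treewidth.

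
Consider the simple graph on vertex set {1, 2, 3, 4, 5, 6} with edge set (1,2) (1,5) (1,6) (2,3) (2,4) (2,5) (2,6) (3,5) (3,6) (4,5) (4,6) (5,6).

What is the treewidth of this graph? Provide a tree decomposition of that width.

Each bag holds 4 vertices, so the decomposition has width 3, which upper-bounds the treewidth. For the lower bound, the 4 vertices {1, 2, 5, 6} are pairwise adjacent, and any tree decomposition puts a clique entirely inside one bag — forcing width ≥ 3. Therefore the treewidth is 3.

Treewidth 3.
One optimal decomposition is:
Bags: B1 = {2, 3, 5, 6}  B2 = {1, 2, 5, 6}  B3 = {2, 4, 5, 6}
Tree: B1–B2, B2–B3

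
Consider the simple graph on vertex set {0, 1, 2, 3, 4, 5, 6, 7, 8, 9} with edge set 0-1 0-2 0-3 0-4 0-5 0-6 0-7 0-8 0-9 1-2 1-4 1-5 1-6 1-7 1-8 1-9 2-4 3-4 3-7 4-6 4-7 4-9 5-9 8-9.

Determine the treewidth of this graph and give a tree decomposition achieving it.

Treewidth 3.
Bags: B1 = {0, 1, 4, 7}  B2 = {0, 1, 4, 9}  B3 = {0, 1, 4, 6}  B4 = {0, 1, 2, 4}  B5 = {0, 3, 4, 7}  B6 = {0, 1, 8, 9}  B7 = {0, 1, 5, 9}
Tree: B1–B2, B2–B3, B3–B4, B1–B5, B2–B6, B2–B7

The largest bag has 4 vertices, giving width 3; this decomposition certifies tw(G) ≤ 3. For the lower bound, the 4 vertices {0, 1, 8, 9} are pairwise adjacent, and any tree decomposition puts a clique entirely inside one bag — forcing width ≥ 3. The upper and lower bounds meet at 3, so that is the treewidth.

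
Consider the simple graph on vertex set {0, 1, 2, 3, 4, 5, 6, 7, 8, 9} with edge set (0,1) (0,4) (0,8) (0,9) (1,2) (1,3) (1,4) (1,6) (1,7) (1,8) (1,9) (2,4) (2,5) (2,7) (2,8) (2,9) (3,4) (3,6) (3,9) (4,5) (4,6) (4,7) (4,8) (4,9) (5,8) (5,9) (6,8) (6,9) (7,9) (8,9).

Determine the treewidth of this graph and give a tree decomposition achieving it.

The largest bag has 5 vertices, giving width 4; this decomposition certifies tw(G) ≤ 4. On the other hand G contains the 5-clique {0, 1, 4, 8, 9}. A clique must lie in a single bag of any decomposition, so no decomposition can have width below 4. Therefore the treewidth is 4.

Treewidth 4.
One such decomposition:
Bags: B1 = {0, 1, 4, 8, 9}  B2 = {1, 2, 4, 8, 9}  B3 = {1, 4, 6, 8, 9}  B4 = {2, 4, 5, 8, 9}  B5 = {1, 2, 4, 7, 9}  B6 = {1, 3, 4, 6, 9}
Tree: B1–B2, B2–B3, B2–B4, B2–B5, B3–B6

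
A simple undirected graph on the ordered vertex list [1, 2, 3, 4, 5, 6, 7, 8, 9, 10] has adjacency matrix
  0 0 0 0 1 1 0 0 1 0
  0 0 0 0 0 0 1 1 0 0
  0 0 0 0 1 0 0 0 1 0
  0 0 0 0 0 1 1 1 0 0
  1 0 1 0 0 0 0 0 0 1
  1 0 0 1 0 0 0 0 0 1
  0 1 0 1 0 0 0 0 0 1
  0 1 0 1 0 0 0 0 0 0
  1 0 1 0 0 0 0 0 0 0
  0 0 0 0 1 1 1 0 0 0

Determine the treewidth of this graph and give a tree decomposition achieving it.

Treewidth 2.
One optimal decomposition is:
Bags: B1 = {3, 5, 9}  B2 = {1, 5, 9}  B3 = {1, 5, 10}  B4 = {1, 6, 10}  B5 = {6, 7, 10}  B6 = {4, 6, 7}  B7 = {2, 4, 7}  B8 = {2, 4, 8}
Tree: B1–B2, B2–B3, B3–B4, B4–B5, B5–B6, B6–B7, B7–B8

The largest bag has 3 vertices, giving width 2; this decomposition certifies tw(G) ≤ 2. The edges 3–9–1–5–3 form a cycle, so G is not a tree and its treewidth is at least 2. Combining the bounds, tw(G) = 2.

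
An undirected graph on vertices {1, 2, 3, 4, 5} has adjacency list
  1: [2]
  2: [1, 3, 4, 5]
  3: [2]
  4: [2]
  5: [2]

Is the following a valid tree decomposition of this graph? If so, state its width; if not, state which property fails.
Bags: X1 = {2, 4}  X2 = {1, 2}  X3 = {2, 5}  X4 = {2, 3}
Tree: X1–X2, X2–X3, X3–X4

Every vertex of G appears in some bag (union = {1, 2, 3, 4, 5}); every edge is covered by a bag; and for each vertex v the set of bags containing v is connected in the bag tree. The decomposition is therefore valid. The largest bag has 2 vertices, so the width is 1.

Yes; width 1.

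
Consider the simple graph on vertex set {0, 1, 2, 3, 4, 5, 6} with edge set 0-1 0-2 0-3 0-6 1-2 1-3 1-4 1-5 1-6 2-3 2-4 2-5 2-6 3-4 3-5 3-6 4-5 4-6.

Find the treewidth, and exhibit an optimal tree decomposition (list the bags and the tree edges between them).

Treewidth 4.
One optimal decomposition is:
Bags: B1 = {1, 2, 3, 4, 5}  B2 = {1, 2, 3, 4, 6}  B3 = {0, 1, 2, 3, 6}
Tree: B1–B2, B2–B3

The largest bag has 5 vertices, giving width 4; this decomposition certifies tw(G) ≤ 4. For the lower bound, the 5 vertices {0, 1, 2, 3, 6} are pairwise adjacent, and any tree decomposition puts a clique entirely inside one bag — forcing width ≥ 4. Hence tw(G) = 4 exactly.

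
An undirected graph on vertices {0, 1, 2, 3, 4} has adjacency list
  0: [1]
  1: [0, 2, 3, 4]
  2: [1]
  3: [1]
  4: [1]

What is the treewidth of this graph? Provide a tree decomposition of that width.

Every bag has size at most 2, so the width is 2 − 1 = 1 and tw(G) ≤ 1. Any graph with an edge has treewidth ≥ 1, and G has the edge 1–4. Combining the bounds, tw(G) = 1.

Treewidth 1.
One such decomposition:
Bags: B1 = {1, 4}  B2 = {1, 3}  B3 = {0, 1}  B4 = {1, 2}
Tree: B1–B2, B1–B3, B3–B4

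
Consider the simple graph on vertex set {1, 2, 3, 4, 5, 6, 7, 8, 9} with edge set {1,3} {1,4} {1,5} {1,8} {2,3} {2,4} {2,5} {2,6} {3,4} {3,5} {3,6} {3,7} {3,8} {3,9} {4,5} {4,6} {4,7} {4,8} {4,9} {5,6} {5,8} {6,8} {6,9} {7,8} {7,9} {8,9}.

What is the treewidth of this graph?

4

A width-4 tree decomposition is:
Bags: B1 = {3, 4, 5, 6, 8}  B2 = {1, 3, 4, 5, 8}  B3 = {3, 4, 6, 8, 9}  B4 = {3, 4, 7, 8, 9}  B5 = {2, 3, 4, 5, 6}
Tree: B1–B2, B1–B3, B3–B4, B1–B5
The largest bag has 5 vertices, giving width 4; this decomposition certifies tw(G) ≤ 4. On the other hand G contains the 5-clique {3, 4, 6, 8, 9}. A clique must lie in a single bag of any decomposition, so no decomposition can have width below 4. The upper and lower bounds meet at 4, so that is the treewidth.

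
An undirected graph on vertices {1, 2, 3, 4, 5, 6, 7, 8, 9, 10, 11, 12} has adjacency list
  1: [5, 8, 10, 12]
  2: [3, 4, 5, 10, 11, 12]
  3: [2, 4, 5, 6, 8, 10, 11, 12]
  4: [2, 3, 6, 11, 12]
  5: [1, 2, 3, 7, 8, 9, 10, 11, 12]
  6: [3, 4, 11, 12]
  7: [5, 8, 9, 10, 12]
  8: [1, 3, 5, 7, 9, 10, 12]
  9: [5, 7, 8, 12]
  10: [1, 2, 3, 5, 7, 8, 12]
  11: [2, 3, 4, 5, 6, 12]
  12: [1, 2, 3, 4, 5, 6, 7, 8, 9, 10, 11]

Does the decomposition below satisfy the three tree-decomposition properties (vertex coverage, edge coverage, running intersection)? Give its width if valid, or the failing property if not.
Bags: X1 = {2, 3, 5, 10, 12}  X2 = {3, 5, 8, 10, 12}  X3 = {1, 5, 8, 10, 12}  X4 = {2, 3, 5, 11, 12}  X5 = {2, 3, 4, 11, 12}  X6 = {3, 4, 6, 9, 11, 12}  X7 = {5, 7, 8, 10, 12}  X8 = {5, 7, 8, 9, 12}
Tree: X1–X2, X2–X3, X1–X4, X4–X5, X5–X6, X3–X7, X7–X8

A tree decomposition must satisfy three properties: every vertex lies in some bag; for every edge, both endpoints lie together in some bag; and for every vertex, the bags containing it form a connected subtree. Here bags containing vertex 9 are not connected in the tree, so the decomposition is invalid.

No — bags containing vertex 9 are not connected in the tree.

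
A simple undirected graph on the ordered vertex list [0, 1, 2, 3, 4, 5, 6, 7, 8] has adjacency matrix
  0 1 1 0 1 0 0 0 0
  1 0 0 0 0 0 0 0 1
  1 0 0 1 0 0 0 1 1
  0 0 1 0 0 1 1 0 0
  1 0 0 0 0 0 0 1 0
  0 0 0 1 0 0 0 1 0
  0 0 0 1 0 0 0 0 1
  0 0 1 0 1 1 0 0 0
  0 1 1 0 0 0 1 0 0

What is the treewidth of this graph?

3

A width-3 tree decomposition is:
Bags: B1 = {0, 4, 5, 7}  B2 = {0, 2, 5, 7}  B3 = {0, 2, 3, 5}  B4 = {0, 1, 2, 3}  B5 = {1, 2, 3, 8}  B6 = {1, 3, 6, 8}
Tree: B1–B2, B2–B3, B3–B4, B4–B5, B5–B6
The largest bag has 4 vertices, giving width 3; this decomposition certifies tw(G) ≤ 3. For the lower bound: the 4 vertex sets {4,5,7}, {0}, {2}, {1,3,6,8} are disjoint, each induces a connected subgraph, and every pair is joined by at least one edge of G. Contracting each set to a single vertex therefore yields K_{4} as a minor, and since treewidth is minor-monotone, tw(G) ≥ tw(K_{4}) = 3. Therefore the treewidth is 3.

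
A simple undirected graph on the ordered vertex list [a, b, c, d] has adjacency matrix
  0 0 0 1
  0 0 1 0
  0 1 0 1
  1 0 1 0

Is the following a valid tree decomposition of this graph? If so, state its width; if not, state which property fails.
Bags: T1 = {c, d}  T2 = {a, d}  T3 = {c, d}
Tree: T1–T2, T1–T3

No — vertex b appears in no bag.

A tree decomposition must satisfy three properties: every vertex lies in some bag; for every edge, both endpoints lie together in some bag; and for every vertex, the bags containing it form a connected subtree. Here vertex b appears in no bag, so the decomposition is invalid.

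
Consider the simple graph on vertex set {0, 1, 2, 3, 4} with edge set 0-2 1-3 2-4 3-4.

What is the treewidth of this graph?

A width-1 tree decomposition is:
Bags: B1 = {0, 2}  B2 = {2, 4}  B3 = {3, 4}  B4 = {1, 3}
Tree: B1–B2, B2–B3, B3–B4
Every bag has size at most 2, so the width is 2 − 1 = 1 and tw(G) ≤ 1. Any graph with an edge has treewidth ≥ 1, and G has the edge 0–2. Hence tw(G) = 1 exactly.

1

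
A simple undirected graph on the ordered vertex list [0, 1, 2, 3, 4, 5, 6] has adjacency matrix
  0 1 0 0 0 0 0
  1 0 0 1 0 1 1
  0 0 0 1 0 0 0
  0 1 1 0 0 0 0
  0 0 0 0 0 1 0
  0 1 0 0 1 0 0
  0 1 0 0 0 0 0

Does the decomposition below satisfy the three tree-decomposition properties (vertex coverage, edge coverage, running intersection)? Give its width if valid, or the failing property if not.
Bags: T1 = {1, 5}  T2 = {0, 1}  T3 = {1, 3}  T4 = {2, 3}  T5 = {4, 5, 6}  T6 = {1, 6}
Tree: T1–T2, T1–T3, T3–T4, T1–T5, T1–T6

No — bags containing vertex 6 are not connected in the tree.

A tree decomposition must satisfy three properties: every vertex lies in some bag; for every edge, both endpoints lie together in some bag; and for every vertex, the bags containing it form a connected subtree. Here bags containing vertex 6 are not connected in the tree, so the decomposition is invalid.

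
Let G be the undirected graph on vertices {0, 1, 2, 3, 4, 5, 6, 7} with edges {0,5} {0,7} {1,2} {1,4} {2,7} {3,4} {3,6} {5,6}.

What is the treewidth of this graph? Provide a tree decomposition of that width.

Treewidth 2.
One optimal decomposition is:
Bags: B1 = {1, 2, 7}  B2 = {1, 4, 7}  B3 = {3, 4, 7}  B4 = {3, 6, 7}  B5 = {5, 6, 7}  B6 = {0, 5, 7}
Tree: B1–B2, B2–B3, B3–B4, B4–B5, B5–B6

Each bag holds 3 vertices, so the decomposition has width 2, which upper-bounds the treewidth. Since 7–2–1–4–3–6–5–0–7 is a cycle in G, G is not acyclic. Forests are exactly the graphs of treewidth ≤ 1, so tw(G) ≥ 2. Combining the bounds, tw(G) = 2.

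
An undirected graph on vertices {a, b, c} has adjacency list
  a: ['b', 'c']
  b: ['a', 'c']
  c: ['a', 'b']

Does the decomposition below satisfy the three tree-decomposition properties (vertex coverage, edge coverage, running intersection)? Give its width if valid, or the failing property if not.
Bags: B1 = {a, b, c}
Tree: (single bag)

Vertex coverage: the bags together contain {a, b, c}, the full vertex set. Edge coverage: each edge of G has both endpoints in at least one bag. Running intersection: for every vertex, the bags containing it form a connected subtree. All three properties hold, so this is a valid tree decomposition of width max|bag| − 1 = 2, and hence tw(G) ≤ 2.

Yes; width 2.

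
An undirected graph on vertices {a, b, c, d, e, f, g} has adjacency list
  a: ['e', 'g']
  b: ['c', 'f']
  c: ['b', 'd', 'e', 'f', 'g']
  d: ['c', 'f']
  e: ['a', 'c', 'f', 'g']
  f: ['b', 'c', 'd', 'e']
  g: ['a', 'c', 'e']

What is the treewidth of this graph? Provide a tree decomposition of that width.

Treewidth 2.
One such decomposition:
Bags: B1 = {c, d, f}  B2 = {c, e, f}  B3 = {c, e, g}  B4 = {b, c, f}  B5 = {a, e, g}
Tree: B1–B2, B2–B3, B2–B4, B3–B5

Each bag holds 3 vertices, so the decomposition has width 2, which upper-bounds the treewidth. For the lower bound, the 3 vertices {c, e, g} are pairwise adjacent, and any tree decomposition puts a clique entirely inside one bag — forcing width ≥ 2. Hence tw(G) = 2 exactly.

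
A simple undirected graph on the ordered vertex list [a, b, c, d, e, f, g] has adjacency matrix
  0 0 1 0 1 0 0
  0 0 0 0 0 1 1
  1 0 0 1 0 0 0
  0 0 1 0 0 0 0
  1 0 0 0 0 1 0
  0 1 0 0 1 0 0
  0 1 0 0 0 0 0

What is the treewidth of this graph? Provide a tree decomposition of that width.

Each bag holds 2 vertices, so the decomposition has width 1, which upper-bounds the treewidth. Any graph with an edge has treewidth ≥ 1, and G has the edge d–c. The upper and lower bounds meet at 1, so that is the treewidth.

Treewidth 1.
One optimal decomposition is:
Bags: B1 = {c, d}  B2 = {a, c}  B3 = {a, e}  B4 = {e, f}  B5 = {b, f}  B6 = {b, g}
Tree: B1–B2, B2–B3, B3–B4, B4–B5, B5–B6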